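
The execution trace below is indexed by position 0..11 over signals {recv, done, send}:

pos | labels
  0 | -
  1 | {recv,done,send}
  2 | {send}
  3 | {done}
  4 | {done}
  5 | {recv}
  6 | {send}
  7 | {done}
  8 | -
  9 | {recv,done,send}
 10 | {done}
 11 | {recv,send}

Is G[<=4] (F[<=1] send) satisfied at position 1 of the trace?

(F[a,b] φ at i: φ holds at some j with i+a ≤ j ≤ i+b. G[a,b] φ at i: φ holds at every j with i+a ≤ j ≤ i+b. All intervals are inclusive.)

Check F[<=1] send at every j in [1,5]:
  j=1: holds (witness at 1)
  j=2: holds (witness at 2)
  j=3: fails (none in [3,4])
  j=4: fails (none in [4,5])
  j=5: holds (witness at 6)
Fails at j=3 → formula fails.

Does not hold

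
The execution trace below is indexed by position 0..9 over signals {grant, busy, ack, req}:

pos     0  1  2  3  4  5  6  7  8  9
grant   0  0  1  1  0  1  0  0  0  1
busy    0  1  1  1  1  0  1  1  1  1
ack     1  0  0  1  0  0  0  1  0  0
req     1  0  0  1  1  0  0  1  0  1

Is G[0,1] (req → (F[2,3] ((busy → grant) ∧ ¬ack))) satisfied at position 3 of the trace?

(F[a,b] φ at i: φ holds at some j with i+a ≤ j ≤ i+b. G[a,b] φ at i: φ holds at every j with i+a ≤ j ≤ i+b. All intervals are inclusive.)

Does not hold

Check (req → (F[2,3] ((busy → grant) ∧ ¬ack))) at every j in [3,4]:
  j=3: antecedent true; consequent holds (witness at 5) → ✓
  j=4: antecedent true; consequent fails (none in [6,7]) → ✗
Fails at j=4 → formula fails.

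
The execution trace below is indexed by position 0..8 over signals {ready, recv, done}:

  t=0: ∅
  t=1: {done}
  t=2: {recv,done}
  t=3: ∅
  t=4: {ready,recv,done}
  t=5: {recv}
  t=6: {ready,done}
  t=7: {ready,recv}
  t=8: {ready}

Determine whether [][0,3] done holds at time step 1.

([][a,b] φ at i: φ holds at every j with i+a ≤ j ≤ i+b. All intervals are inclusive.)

Check done at every j in [1,4]:
  j=1: true
  j=2: true
  j=3: false
  j=4: true
Fails at j=3 → formula fails.

False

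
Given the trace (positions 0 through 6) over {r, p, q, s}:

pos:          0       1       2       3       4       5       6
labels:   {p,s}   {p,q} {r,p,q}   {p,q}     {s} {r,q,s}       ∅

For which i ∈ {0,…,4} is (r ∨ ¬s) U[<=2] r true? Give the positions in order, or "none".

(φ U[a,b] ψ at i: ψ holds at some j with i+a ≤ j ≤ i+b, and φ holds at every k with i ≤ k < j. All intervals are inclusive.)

Evaluate at each i in [0,4]:
  i=0: ✗ (lhs fails at k=0 before rhs at j=2)
  i=1: ✓ (rhs at j=2; lhs holds on [1,1])
  i=2: ✓ (rhs at j=2)
  i=3: ✗ (lhs fails at k=4 before rhs at j=5)
  i=4: ✗ (lhs fails at k=4 before rhs at j=5)

1, 2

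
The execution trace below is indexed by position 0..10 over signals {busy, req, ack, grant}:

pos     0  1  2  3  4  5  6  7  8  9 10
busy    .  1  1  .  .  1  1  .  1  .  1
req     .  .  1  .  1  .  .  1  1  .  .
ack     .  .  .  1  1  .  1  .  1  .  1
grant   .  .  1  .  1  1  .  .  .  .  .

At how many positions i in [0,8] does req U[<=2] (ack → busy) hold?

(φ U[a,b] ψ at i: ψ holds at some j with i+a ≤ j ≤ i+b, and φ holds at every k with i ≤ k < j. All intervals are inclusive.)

Evaluate at each i in [0,8]:
  i=0: ✓ (rhs at j=0)
  i=1: ✓ (rhs at j=1)
  i=2: ✓ (rhs at j=2)
  i=3: ✗ (lhs fails at k=3 before rhs at j=5)
  i=4: ✓ (rhs at j=5; lhs holds on [4,4])
  i=5: ✓ (rhs at j=5)
  i=6: ✓ (rhs at j=6)
  i=7: ✓ (rhs at j=7)
  i=8: ✓ (rhs at j=8)
Positions where it holds: {0, 1, 2, 4, 5, 6, 7, 8} → 8.

8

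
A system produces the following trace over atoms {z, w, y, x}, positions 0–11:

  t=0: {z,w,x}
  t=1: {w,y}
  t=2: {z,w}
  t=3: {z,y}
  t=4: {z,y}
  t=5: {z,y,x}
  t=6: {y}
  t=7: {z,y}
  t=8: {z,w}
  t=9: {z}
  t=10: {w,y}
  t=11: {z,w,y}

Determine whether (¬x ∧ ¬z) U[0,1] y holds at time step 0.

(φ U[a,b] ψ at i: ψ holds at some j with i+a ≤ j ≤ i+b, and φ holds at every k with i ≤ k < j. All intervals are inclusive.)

Does not hold

Need some j in [0,1] with y, and (¬x ∧ ¬z) at every k in [0,j-1].
  j=0: y false.
  j=1: y holds, but (¬x ∧ ¬z) fails at k=0 → not this j.
No j in the window works → until fails.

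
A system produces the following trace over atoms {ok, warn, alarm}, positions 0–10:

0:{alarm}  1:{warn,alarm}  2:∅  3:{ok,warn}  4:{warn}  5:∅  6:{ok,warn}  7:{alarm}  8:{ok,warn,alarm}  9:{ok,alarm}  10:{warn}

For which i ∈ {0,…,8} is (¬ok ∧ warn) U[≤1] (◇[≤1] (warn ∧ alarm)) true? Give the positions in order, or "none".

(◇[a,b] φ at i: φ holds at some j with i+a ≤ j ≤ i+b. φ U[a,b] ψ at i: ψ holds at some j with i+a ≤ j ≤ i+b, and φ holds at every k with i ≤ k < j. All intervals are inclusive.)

Evaluate at each i in [0,8]:
  i=0: ✓ (rhs at j=0)
  i=1: ✓ (rhs at j=1)
  i=2: ✗ (no rhs in [2,3])
  i=3: ✗ (no rhs in [3,4])
  i=4: ✗ (no rhs in [4,5])
  i=5: ✗ (no rhs in [5,6])
  i=6: ✗ (lhs fails at k=6 before rhs at j=7)
  i=7: ✓ (rhs at j=7)
  i=8: ✓ (rhs at j=8)

0, 1, 7, 8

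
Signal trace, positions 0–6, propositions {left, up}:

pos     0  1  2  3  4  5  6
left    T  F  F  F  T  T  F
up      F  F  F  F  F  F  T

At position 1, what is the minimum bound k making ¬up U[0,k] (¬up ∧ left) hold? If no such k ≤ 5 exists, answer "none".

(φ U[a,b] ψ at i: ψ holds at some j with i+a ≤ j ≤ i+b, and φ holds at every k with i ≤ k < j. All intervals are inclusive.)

Need earliest j ≥ 1 with (¬up ∧ left), and ¬up at every k in [1,j-1].
  j=1: rhs fails.
  j=2: rhs fails.
  j=3: rhs fails.
  j=4: rhs holds; lhs holds on [1,3]. k = 3.

3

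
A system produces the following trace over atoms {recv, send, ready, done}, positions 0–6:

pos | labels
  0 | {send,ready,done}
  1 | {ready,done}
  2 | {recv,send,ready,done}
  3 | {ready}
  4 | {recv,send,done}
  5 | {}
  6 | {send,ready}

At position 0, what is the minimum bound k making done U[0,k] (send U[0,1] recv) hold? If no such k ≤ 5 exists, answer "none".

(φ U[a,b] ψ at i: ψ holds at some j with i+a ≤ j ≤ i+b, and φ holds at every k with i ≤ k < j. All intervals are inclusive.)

Need earliest j ≥ 0 with (send U[0,1] recv), and done at every k in [0,j-1].
  j=0: rhs fails.
  j=1: rhs fails.
  j=2: rhs holds; lhs holds on [0,1]. k = 2.

2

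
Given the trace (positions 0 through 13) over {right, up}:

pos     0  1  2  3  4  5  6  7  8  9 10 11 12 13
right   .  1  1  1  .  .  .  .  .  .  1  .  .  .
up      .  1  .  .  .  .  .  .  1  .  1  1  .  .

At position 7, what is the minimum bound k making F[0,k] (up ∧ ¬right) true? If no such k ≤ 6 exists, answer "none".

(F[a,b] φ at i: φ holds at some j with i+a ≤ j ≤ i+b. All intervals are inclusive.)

Scan j = 7,8,… for (up ∧ ¬right):
  j=7: fails
  j=8: holds
First hit at j=8, so smallest k = 8-7 = 1.

1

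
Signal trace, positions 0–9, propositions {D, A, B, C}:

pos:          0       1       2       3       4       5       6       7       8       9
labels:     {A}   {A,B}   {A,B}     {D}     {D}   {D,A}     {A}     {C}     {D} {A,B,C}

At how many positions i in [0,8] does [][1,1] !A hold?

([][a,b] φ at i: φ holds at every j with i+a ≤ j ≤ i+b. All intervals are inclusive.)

4

Evaluate at each i in [0,8]:
  i=0: ✗ (fails at j=1)
  i=1: ✗ (fails at j=2)
  i=2: ✓ (all of [3,3])
  i=3: ✓ (all of [4,4])
  i=4: ✗ (fails at j=5)
  i=5: ✗ (fails at j=6)
  i=6: ✓ (all of [7,7])
  i=7: ✓ (all of [8,8])
  i=8: ✗ (fails at j=9)
Positions where it holds: {2, 3, 6, 7} → 4.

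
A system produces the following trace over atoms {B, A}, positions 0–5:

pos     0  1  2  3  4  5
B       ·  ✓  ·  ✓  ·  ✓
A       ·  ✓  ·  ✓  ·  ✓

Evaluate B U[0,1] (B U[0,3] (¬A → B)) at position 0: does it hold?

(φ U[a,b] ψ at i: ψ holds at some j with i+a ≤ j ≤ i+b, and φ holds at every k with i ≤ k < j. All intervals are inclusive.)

Need some j in [0,1] with (B U[0,3] (¬A → B)), and B at every k in [0,j-1].
  j=0: (B U[0,3] (¬A → B)) — fails.
  j=1: (B U[0,3] (¬A → B)) holds, but B fails at k=0 → not this j.
No j in the window works → until fails.

No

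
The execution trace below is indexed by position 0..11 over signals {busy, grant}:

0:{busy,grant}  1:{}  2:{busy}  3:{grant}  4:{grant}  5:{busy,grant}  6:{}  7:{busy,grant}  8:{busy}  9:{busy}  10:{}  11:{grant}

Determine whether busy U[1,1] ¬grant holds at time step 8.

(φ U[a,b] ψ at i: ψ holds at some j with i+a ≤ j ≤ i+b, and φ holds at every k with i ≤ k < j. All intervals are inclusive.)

Yes

Need some j in [9,9] with ¬grant, and busy at every k in [8,j-1].
  j=9: ¬grant holds; busy holds at every k in [8,8] → satisfied.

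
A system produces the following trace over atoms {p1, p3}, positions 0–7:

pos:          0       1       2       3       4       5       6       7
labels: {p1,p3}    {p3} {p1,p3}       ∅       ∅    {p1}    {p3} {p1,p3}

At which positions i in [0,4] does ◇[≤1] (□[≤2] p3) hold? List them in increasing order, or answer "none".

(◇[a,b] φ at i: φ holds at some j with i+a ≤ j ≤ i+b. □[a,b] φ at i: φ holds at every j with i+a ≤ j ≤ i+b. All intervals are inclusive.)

0

Evaluate at each i in [0,4]:
  i=0: ✓ (witness j=0)
  i=1: ✗ (none in [1,2])
  i=2: ✗ (none in [2,3])
  i=3: ✗ (none in [3,4])
  i=4: ✗ (none in [4,5])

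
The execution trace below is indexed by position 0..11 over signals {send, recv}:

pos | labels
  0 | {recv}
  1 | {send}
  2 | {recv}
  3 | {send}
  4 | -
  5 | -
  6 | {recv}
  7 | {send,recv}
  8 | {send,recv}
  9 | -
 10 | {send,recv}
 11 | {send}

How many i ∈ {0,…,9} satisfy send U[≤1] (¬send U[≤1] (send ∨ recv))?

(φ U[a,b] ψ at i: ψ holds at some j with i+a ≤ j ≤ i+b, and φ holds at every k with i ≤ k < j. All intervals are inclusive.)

Evaluate at each i in [0,9]:
  i=0: ✓ (rhs at j=0)
  i=1: ✓ (rhs at j=1)
  i=2: ✓ (rhs at j=2)
  i=3: ✓ (rhs at j=3)
  i=4: ✗ (lhs fails at k=4 before rhs at j=5)
  i=5: ✓ (rhs at j=5)
  i=6: ✓ (rhs at j=6)
  i=7: ✓ (rhs at j=7)
  i=8: ✓ (rhs at j=8)
  i=9: ✓ (rhs at j=9)
Positions where it holds: {0, 1, 2, 3, 5, 6, 7, 8, 9} → 9.

9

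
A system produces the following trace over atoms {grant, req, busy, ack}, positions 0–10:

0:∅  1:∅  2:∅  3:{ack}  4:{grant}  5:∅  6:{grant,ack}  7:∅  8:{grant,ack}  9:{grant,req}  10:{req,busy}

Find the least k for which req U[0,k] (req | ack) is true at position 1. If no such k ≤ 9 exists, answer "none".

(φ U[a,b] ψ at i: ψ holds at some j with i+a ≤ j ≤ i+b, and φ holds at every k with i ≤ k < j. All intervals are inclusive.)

none

Need earliest j ≥ 1 with (req | ack), and req at every k in [1,j-1].
  j=1: rhs fails.
  j=2: rhs fails.
  j=3: rhs holds but lhs fails at k=1.
  j=4: rhs fails.
  j=5: rhs fails.
  j=6: rhs holds but lhs fails at k=1.
  j=7: rhs fails.
  j=8: rhs holds but lhs fails at k=1.
  j=9: rhs holds but lhs fails at k=1.
  j=10: rhs holds but lhs fails at k=1.
No witness within the range → none.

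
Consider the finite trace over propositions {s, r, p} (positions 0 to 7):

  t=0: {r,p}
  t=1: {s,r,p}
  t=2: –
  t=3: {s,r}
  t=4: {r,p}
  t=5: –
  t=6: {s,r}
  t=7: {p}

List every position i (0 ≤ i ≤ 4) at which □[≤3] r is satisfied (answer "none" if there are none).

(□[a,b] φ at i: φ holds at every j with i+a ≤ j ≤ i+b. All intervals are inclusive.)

Evaluate at each i in [0,4]:
  i=0: ✗ (fails at j=2)
  i=1: ✗ (fails at j=2)
  i=2: ✗ (fails at j=2)
  i=3: ✗ (fails at j=5)
  i=4: ✗ (fails at j=5)

none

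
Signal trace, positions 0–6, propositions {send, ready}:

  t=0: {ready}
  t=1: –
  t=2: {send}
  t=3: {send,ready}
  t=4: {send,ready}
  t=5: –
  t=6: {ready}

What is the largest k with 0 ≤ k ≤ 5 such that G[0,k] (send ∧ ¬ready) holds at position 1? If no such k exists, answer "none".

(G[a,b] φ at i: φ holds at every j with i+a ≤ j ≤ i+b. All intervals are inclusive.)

none

(send ∧ ¬ready) must hold from j=1 onward; find where it first fails.
  j=1: fails → no k works.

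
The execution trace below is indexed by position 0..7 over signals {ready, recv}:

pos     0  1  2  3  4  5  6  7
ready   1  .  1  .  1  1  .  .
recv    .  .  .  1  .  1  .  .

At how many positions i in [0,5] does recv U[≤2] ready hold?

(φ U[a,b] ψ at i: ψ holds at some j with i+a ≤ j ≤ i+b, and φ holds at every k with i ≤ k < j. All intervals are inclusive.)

Evaluate at each i in [0,5]:
  i=0: ✓ (rhs at j=0)
  i=1: ✗ (lhs fails at k=1 before rhs at j=2)
  i=2: ✓ (rhs at j=2)
  i=3: ✓ (rhs at j=4; lhs holds on [3,3])
  i=4: ✓ (rhs at j=4)
  i=5: ✓ (rhs at j=5)
Positions where it holds: {0, 2, 3, 4, 5} → 5.

5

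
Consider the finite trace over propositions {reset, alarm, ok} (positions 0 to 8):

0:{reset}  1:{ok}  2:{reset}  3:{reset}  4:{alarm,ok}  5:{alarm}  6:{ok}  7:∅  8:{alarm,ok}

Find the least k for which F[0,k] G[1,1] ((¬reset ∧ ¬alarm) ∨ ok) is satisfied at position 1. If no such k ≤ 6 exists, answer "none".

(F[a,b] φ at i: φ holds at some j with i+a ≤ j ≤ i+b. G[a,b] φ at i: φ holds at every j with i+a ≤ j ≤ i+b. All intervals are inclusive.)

Scan j = 1,2,… for G[1,1] ((¬reset ∧ ¬alarm) ∨ ok):
  j=1: fails
  j=2: fails
  j=3: holds
First hit at j=3, so smallest k = 3-1 = 2.

2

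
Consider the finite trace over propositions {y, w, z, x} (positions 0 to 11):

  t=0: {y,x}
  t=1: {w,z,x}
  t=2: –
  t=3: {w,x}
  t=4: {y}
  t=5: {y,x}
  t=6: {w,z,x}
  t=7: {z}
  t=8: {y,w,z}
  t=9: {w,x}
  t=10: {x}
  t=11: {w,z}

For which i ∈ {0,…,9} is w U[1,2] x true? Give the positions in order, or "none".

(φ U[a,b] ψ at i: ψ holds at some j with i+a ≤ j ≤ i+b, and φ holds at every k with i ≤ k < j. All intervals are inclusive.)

Evaluate at each i in [0,9]:
  i=0: ✗ (lhs fails at k=0 before rhs at j=1)
  i=1: ✗ (lhs fails at k=2 before rhs at j=3)
  i=2: ✗ (lhs fails at k=2 before rhs at j=3)
  i=3: ✗ (lhs fails at k=4 before rhs at j=5)
  i=4: ✗ (lhs fails at k=4 before rhs at j=5)
  i=5: ✗ (lhs fails at k=5 before rhs at j=6)
  i=6: ✗ (no rhs in [7,8])
  i=7: ✗ (lhs fails at k=7 before rhs at j=9)
  i=8: ✓ (rhs at j=9; lhs holds on [8,8])
  i=9: ✓ (rhs at j=10; lhs holds on [9,9])

8, 9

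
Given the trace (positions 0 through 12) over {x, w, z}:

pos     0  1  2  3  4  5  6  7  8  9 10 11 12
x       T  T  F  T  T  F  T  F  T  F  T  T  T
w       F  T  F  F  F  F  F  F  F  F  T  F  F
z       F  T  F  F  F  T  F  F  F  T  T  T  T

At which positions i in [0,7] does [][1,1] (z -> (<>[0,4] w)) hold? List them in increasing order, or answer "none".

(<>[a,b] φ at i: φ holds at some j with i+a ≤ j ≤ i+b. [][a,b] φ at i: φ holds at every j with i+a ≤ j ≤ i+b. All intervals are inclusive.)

Evaluate at each i in [0,7]:
  i=0: ✓ (all of [1,1])
  i=1: ✓ (all of [2,2])
  i=2: ✓ (all of [3,3])
  i=3: ✓ (all of [4,4])
  i=4: ✗ (fails at j=5)
  i=5: ✓ (all of [6,6])
  i=6: ✓ (all of [7,7])
  i=7: ✓ (all of [8,8])

0, 1, 2, 3, 5, 6, 7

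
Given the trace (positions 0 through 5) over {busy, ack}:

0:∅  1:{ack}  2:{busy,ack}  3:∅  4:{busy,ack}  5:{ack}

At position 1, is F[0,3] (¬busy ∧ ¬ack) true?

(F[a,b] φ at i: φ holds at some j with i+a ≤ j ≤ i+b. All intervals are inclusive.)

True

Check (¬busy ∧ ¬ack) at each j in [1,4]:
  j=1: false
  j=2: false
  j=3: true
  j=4: false
Found at j=3 → formula holds.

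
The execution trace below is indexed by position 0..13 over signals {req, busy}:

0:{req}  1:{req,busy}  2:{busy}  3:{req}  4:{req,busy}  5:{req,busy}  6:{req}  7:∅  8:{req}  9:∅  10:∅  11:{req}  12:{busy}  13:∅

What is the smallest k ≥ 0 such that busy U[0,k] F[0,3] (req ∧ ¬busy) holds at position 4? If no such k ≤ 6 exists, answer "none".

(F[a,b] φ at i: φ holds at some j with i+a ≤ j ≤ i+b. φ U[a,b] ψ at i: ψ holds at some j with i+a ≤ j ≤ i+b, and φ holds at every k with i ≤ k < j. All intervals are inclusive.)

0

Need earliest j ≥ 4 with F[0,3] (req ∧ ¬busy), and busy at every k in [4,j-1].
  j=4: rhs holds (empty prefix). k = 0.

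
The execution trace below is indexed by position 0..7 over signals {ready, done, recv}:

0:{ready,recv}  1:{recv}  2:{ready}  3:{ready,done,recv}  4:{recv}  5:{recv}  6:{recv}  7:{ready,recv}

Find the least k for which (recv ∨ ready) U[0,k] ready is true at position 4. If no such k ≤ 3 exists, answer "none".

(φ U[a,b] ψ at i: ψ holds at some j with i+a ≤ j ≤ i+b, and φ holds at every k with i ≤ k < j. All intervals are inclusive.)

Need earliest j ≥ 4 with ready, and (recv ∨ ready) at every k in [4,j-1].
  j=4: rhs fails.
  j=5: rhs fails.
  j=6: rhs fails.
  j=7: rhs holds; lhs holds on [4,6]. k = 3.

3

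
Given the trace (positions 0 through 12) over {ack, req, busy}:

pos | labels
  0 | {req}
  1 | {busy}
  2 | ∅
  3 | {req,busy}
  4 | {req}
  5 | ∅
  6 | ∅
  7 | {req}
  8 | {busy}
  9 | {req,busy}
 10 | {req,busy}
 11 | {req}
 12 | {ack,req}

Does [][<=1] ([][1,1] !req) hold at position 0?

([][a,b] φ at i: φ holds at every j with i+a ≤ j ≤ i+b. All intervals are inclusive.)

True

Check [][1,1] !req at every j in [0,1]:
  j=0: holds on [1,1]
  j=1: holds on [2,2]
All positions satisfy it → formula holds.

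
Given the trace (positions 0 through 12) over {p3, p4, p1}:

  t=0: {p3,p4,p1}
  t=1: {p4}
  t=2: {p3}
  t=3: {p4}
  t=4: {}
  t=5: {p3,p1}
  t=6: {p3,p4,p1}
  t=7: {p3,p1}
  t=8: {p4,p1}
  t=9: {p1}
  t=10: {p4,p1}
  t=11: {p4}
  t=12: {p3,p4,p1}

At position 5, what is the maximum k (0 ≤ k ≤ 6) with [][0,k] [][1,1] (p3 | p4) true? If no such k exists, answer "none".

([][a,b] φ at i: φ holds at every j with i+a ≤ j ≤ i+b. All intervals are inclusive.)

2

[][1,1] (p3 | p4) must hold from j=5 onward; find where it first fails.
  j=5: holds
  j=6: holds
  j=7: holds
  j=8: fails
Holds on [5,7], so largest k = 2.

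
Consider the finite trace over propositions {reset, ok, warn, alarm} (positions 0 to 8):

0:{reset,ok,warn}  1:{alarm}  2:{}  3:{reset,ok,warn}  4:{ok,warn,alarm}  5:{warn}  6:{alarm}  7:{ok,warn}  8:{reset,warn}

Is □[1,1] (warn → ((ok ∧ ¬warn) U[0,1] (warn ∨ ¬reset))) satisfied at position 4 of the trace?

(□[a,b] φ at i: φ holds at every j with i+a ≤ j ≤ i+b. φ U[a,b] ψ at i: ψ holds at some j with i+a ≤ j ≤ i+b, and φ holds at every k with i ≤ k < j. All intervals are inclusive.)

Check (warn → ((ok ∧ ¬warn) U[0,1] (warn ∨ ¬reset))) at every j in [5,5]:
  j=5: antecedent true; consequent holds → ✓
All positions satisfy it → formula holds.

True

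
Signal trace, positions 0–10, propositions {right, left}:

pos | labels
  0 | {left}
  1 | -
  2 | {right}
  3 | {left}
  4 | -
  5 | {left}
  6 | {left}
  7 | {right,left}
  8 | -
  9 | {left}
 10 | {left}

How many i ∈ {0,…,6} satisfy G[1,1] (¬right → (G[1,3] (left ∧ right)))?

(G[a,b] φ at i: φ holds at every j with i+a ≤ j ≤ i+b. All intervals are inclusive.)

Evaluate at each i in [0,6]:
  i=0: ✗ (fails at j=1)
  i=1: ✓ (all of [2,2])
  i=2: ✗ (fails at j=3)
  i=3: ✗ (fails at j=4)
  i=4: ✗ (fails at j=5)
  i=5: ✗ (fails at j=6)
  i=6: ✓ (all of [7,7])
Positions where it holds: {1, 6} → 2.

2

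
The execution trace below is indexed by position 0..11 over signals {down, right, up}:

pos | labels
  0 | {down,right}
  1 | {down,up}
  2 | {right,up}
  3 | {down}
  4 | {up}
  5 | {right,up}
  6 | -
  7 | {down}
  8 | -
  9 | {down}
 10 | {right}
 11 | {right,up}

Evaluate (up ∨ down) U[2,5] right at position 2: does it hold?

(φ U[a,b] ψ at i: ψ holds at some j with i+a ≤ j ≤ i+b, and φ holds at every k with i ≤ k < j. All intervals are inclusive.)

True

Need some j in [4,7] with right, and (up ∨ down) at every k in [2,j-1].
  j=4: right false.
  j=5: right holds; (up ∨ down) holds at every k in [2,4] → satisfied.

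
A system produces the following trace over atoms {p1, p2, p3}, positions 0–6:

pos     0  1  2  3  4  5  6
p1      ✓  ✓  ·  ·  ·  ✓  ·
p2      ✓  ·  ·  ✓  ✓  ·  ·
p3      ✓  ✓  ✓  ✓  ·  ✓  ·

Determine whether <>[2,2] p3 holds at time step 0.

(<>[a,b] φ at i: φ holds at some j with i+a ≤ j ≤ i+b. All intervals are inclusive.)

Check p3 at each j in [2,2]:
  j=2: true
Found at j=2 → formula holds.

Yes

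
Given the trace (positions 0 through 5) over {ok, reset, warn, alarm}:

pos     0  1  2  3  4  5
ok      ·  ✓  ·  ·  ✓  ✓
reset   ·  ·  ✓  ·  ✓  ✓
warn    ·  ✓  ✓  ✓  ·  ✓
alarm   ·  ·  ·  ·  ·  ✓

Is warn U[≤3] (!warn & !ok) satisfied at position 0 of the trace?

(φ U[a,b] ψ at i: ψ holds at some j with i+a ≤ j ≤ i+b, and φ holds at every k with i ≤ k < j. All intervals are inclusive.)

Holds

Need some j in [0,3] with (!warn & !ok), and warn at every k in [0,j-1].
  j=0: (!warn & !ok) holds; no prefix to check → satisfied.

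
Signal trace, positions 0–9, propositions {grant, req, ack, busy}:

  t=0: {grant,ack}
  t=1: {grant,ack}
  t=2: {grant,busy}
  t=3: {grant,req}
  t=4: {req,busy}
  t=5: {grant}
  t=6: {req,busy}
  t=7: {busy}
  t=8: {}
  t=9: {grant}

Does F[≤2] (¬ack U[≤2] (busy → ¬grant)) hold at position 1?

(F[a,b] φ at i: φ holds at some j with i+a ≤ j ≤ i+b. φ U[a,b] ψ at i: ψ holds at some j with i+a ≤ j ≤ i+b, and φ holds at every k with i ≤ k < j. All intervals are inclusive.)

Holds

Check (¬ack U[≤2] (busy → ¬grant)) at each j in [1,3]:
  j=1: holds
  j=2: holds
  j=3: holds
Found at j=1 → formula holds.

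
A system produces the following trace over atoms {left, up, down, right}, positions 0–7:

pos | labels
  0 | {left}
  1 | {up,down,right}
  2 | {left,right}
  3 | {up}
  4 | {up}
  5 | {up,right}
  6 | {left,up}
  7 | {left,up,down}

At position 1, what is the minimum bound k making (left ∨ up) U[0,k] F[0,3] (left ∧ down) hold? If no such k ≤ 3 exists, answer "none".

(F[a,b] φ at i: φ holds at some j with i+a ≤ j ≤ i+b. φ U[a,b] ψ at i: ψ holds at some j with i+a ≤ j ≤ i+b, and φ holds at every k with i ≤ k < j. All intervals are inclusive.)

3

Need earliest j ≥ 1 with F[0,3] (left ∧ down), and (left ∨ up) at every k in [1,j-1].
  j=1: rhs fails.
  j=2: rhs fails.
  j=3: rhs fails.
  j=4: rhs holds; lhs holds on [1,3]. k = 3.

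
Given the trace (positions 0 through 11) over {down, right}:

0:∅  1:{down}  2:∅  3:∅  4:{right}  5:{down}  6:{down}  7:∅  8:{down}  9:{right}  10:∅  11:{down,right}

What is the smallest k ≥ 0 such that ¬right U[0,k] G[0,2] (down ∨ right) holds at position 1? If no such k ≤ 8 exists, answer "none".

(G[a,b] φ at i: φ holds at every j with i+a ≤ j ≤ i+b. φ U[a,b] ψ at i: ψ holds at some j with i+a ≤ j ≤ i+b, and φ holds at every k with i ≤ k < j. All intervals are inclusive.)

Need earliest j ≥ 1 with G[0,2] (down ∨ right), and ¬right at every k in [1,j-1].
  j=1: rhs fails.
  j=2: rhs fails.
  j=3: rhs fails.
  j=4: rhs holds; lhs holds on [1,3]. k = 3.

3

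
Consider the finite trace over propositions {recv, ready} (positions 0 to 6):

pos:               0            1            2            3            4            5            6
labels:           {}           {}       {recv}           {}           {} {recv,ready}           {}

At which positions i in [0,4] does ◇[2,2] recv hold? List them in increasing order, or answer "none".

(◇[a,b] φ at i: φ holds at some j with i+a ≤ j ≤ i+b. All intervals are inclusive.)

0, 3

Evaluate at each i in [0,4]:
  i=0: ✓ (witness j=2)
  i=1: ✗ (none in [3,3])
  i=2: ✗ (none in [4,4])
  i=3: ✓ (witness j=5)
  i=4: ✗ (none in [6,6])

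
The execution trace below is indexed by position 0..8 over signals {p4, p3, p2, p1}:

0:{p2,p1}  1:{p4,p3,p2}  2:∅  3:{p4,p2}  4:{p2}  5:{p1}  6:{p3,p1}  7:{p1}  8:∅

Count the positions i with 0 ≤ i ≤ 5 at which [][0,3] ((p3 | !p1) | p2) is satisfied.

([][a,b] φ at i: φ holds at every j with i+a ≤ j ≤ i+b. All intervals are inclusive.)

2

Evaluate at each i in [0,5]:
  i=0: ✓ (all of [0,3])
  i=1: ✓ (all of [1,4])
  i=2: ✗ (fails at j=5)
  i=3: ✗ (fails at j=5)
  i=4: ✗ (fails at j=5)
  i=5: ✗ (fails at j=5)
Positions where it holds: {0, 1} → 2.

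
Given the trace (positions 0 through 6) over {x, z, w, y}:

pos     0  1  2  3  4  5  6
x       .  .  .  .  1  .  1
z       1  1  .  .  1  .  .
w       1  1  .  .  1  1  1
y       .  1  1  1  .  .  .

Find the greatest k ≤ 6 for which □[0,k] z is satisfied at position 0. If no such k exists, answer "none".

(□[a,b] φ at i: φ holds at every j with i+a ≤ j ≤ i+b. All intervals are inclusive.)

1

z must hold from j=0 onward; find where it first fails.
  j=0: holds
  j=1: holds
  j=2: fails
Holds on [0,1], so largest k = 1.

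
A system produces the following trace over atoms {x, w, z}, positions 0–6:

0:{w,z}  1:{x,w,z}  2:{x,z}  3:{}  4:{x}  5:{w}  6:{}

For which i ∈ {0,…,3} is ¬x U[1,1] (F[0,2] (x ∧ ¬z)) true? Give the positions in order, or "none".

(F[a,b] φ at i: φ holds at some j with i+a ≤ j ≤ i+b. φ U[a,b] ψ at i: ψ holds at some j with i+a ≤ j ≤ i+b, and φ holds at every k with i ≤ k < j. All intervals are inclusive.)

3

Evaluate at each i in [0,3]:
  i=0: ✗ (no rhs in [1,1])
  i=1: ✗ (lhs fails at k=1 before rhs at j=2)
  i=2: ✗ (lhs fails at k=2 before rhs at j=3)
  i=3: ✓ (rhs at j=4; lhs holds on [3,3])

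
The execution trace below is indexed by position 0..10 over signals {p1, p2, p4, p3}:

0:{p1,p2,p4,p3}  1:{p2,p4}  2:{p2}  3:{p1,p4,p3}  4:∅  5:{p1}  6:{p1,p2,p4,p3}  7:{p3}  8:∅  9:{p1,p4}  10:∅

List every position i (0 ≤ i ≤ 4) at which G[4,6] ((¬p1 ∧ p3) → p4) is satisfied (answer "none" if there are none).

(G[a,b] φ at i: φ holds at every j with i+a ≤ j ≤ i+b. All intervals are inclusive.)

Evaluate at each i in [0,4]:
  i=0: ✓ (all of [4,6])
  i=1: ✗ (fails at j=7)
  i=2: ✗ (fails at j=7)
  i=3: ✗ (fails at j=7)
  i=4: ✓ (all of [8,10])

0, 4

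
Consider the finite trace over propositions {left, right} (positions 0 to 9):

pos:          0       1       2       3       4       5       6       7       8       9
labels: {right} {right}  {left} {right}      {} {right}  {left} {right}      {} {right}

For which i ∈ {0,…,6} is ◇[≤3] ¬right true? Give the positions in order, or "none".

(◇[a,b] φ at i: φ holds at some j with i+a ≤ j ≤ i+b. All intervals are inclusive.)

Evaluate at each i in [0,6]:
  i=0: ✓ (witness j=2)
  i=1: ✓ (witness j=2)
  i=2: ✓ (witness j=2)
  i=3: ✓ (witness j=4)
  i=4: ✓ (witness j=4)
  i=5: ✓ (witness j=6)
  i=6: ✓ (witness j=6)

0, 1, 2, 3, 4, 5, 6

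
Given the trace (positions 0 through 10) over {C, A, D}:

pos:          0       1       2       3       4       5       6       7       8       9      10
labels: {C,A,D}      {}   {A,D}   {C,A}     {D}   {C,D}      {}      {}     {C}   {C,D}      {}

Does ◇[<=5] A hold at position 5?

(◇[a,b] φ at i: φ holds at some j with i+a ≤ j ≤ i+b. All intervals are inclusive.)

Does not hold

Check A at each j in [5,10]:
  j=5: false
  j=6: false
  j=7: false
  j=8: false
  j=9: false
  j=10: false
No position in the window satisfies it → formula fails.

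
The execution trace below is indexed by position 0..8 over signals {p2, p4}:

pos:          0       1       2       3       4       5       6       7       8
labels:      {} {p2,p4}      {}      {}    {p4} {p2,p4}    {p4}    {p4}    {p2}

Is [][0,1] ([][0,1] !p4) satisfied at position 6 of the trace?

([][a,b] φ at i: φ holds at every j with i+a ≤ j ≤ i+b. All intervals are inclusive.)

Check [][0,1] !p4 at every j in [6,7]:
  j=6: fails at 6
  j=7: fails at 7
Fails at j=6 → formula fails.

No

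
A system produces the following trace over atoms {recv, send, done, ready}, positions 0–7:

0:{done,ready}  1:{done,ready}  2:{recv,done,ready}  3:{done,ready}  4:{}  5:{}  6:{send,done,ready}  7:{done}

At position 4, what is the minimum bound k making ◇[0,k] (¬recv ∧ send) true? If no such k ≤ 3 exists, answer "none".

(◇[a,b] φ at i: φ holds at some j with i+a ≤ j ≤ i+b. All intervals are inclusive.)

Scan j = 4,5,… for (¬recv ∧ send):
  j=4: fails
  j=5: fails
  j=6: holds
First hit at j=6, so smallest k = 6-4 = 2.

2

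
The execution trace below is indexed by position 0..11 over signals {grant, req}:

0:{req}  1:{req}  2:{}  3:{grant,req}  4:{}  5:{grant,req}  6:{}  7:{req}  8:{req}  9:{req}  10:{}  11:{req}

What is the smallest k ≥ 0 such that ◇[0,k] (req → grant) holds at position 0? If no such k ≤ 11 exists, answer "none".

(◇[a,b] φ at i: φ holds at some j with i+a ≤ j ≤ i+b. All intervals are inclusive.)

Scan j = 0,1,… for (req → grant):
  j=0: fails
  j=1: fails
  j=2: holds
First hit at j=2, so smallest k = 2-0 = 2.

2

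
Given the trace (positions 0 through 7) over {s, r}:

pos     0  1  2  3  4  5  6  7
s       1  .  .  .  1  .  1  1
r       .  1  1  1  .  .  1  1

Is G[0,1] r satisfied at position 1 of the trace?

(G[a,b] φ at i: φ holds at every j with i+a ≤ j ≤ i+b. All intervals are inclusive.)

True

Check r at every j in [1,2]:
  j=1: true
  j=2: true
All positions satisfy it → formula holds.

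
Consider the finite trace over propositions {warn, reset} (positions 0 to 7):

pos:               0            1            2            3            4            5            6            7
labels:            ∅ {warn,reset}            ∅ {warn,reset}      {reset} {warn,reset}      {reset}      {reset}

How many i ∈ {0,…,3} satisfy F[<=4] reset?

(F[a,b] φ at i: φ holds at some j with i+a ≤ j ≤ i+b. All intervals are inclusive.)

4

Evaluate at each i in [0,3]:
  i=0: ✓ (witness j=1)
  i=1: ✓ (witness j=1)
  i=2: ✓ (witness j=3)
  i=3: ✓ (witness j=3)
Positions where it holds: {0, 1, 2, 3} → 4.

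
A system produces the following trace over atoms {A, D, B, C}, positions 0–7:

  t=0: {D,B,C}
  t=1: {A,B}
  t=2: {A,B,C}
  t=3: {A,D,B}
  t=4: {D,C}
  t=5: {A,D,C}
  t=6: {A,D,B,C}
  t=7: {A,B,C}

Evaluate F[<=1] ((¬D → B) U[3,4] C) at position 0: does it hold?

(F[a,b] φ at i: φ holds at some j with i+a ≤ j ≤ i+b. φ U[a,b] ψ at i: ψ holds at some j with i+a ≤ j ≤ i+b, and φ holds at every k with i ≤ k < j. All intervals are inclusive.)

Check ((¬D → B) U[3,4] C) at each j in [0,1]:
  j=0: holds
  j=1: holds
Found at j=0 → formula holds.

Holds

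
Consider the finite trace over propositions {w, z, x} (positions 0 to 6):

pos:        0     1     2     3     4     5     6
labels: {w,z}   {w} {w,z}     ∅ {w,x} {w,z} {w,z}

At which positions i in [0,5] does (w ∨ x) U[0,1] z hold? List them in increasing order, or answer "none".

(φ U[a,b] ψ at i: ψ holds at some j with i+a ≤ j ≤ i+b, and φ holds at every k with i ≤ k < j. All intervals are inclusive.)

Evaluate at each i in [0,5]:
  i=0: ✓ (rhs at j=0)
  i=1: ✓ (rhs at j=2; lhs holds on [1,1])
  i=2: ✓ (rhs at j=2)
  i=3: ✗ (no rhs in [3,4])
  i=4: ✓ (rhs at j=5; lhs holds on [4,4])
  i=5: ✓ (rhs at j=5)

0, 1, 2, 4, 5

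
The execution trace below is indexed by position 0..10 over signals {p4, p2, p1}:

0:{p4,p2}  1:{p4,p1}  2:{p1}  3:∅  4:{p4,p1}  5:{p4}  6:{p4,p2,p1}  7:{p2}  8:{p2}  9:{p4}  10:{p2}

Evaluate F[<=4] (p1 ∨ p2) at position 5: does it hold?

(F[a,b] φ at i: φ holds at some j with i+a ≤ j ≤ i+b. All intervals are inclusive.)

Check (p1 ∨ p2) at each j in [5,9]:
  j=5: false
  j=6: true
  j=7: true
  j=8: true
  j=9: false
Found at j=6 → formula holds.

True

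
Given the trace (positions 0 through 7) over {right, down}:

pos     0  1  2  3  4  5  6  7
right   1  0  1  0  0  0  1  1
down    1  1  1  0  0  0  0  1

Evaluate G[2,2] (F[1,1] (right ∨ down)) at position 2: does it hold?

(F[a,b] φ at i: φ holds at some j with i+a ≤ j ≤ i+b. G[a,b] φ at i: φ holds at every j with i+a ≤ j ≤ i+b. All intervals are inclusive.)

Check F[1,1] (right ∨ down) at every j in [4,4]:
  j=4: fails (none in [5,5])
Fails at j=4 → formula fails.

False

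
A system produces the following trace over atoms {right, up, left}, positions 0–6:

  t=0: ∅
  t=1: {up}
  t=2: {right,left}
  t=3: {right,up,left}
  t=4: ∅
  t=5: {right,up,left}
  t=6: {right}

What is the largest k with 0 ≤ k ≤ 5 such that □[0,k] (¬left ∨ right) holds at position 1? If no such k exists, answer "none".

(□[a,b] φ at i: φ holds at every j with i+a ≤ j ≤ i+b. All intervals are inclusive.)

(¬left ∨ right) must hold from j=1 onward; find where it first fails.
  j=1: holds
  j=2: holds
  j=3: holds
  j=4: holds
  j=5: holds
  j=6: holds
Holds through j=6; largest k = 5.

5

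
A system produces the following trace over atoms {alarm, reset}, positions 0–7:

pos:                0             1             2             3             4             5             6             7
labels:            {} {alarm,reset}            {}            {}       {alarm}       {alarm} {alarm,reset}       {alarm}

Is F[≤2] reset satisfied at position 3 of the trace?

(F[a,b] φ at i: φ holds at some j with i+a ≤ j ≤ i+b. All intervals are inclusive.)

Check reset at each j in [3,5]:
  j=3: false
  j=4: false
  j=5: false
No position in the window satisfies it → formula fails.

False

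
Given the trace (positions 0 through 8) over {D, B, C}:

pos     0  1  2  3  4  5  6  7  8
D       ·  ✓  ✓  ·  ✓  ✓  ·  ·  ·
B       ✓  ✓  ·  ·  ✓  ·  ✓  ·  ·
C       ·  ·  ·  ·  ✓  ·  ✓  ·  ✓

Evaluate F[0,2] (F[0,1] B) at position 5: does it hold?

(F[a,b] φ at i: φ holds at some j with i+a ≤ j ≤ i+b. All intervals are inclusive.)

Yes

Check F[0,1] B at each j in [5,7]:
  j=5: holds (witness at 6)
  j=6: holds (witness at 6)
  j=7: fails (none in [7,8])
Found at j=5 → formula holds.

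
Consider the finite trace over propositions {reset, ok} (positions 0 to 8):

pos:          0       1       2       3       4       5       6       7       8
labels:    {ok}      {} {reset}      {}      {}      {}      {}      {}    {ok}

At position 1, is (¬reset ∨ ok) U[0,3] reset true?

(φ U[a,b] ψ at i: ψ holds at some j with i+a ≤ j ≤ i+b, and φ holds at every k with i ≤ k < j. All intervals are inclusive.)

Yes

Need some j in [1,4] with reset, and (¬reset ∨ ok) at every k in [1,j-1].
  j=1: reset false.
  j=2: reset holds; (¬reset ∨ ok) holds at every k in [1,1] → satisfied.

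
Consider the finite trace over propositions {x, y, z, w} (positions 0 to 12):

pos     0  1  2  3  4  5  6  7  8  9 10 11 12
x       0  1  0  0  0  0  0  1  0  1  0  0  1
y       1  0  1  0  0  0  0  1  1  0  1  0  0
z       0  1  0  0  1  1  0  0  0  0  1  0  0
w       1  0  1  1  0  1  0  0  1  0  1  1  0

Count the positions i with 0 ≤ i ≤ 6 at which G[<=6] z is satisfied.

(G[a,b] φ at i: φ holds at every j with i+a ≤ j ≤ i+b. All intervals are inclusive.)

0

Evaluate at each i in [0,6]:
  i=0: ✗ (fails at j=0)
  i=1: ✗ (fails at j=2)
  i=2: ✗ (fails at j=2)
  i=3: ✗ (fails at j=3)
  i=4: ✗ (fails at j=6)
  i=5: ✗ (fails at j=6)
  i=6: ✗ (fails at j=6)
Positions where it holds: {} → 0.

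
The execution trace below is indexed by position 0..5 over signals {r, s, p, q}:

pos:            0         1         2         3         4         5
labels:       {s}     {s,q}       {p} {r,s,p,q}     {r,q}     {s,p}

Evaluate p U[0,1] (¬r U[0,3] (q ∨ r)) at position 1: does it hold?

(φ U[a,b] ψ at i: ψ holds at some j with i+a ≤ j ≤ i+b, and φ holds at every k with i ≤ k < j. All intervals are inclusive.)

Need some j in [1,2] with (¬r U[0,3] (q ∨ r)), and p at every k in [1,j-1].
  j=1: (¬r U[0,3] (q ∨ r)) holds; no prefix to check → satisfied.

Holds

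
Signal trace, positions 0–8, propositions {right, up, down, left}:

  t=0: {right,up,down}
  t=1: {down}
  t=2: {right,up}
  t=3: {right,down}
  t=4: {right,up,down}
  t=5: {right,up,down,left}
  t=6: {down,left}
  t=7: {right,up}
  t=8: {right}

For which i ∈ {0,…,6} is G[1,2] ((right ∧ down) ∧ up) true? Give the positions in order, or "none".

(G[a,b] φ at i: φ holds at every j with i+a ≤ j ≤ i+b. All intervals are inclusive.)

3

Evaluate at each i in [0,6]:
  i=0: ✗ (fails at j=1)
  i=1: ✗ (fails at j=2)
  i=2: ✗ (fails at j=3)
  i=3: ✓ (all of [4,5])
  i=4: ✗ (fails at j=6)
  i=5: ✗ (fails at j=6)
  i=6: ✗ (fails at j=7)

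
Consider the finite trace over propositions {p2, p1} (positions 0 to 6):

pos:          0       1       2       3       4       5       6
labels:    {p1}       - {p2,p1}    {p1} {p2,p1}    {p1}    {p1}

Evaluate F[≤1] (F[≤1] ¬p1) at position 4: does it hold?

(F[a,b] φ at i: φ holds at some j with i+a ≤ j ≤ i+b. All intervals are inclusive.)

Does not hold

Check F[≤1] ¬p1 at each j in [4,5]:
  j=4: fails (none in [4,5])
  j=5: fails (none in [5,6])
No position in the window satisfies it → formula fails.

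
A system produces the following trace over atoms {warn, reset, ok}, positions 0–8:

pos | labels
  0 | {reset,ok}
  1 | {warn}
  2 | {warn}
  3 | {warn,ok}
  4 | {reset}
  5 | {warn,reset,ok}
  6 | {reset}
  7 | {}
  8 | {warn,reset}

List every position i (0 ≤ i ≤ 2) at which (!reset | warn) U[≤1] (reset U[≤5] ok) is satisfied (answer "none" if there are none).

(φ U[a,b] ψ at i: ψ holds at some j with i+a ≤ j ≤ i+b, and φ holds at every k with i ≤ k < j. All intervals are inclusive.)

0, 2

Evaluate at each i in [0,2]:
  i=0: ✓ (rhs at j=0)
  i=1: ✗ (no rhs in [1,2])
  i=2: ✓ (rhs at j=3; lhs holds on [2,2])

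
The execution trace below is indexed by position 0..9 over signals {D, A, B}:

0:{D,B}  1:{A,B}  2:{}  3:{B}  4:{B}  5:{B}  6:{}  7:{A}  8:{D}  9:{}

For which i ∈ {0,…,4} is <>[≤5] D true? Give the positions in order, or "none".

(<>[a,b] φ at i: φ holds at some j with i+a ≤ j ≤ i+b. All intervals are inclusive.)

0, 3, 4

Evaluate at each i in [0,4]:
  i=0: ✓ (witness j=0)
  i=1: ✗ (none in [1,6])
  i=2: ✗ (none in [2,7])
  i=3: ✓ (witness j=8)
  i=4: ✓ (witness j=8)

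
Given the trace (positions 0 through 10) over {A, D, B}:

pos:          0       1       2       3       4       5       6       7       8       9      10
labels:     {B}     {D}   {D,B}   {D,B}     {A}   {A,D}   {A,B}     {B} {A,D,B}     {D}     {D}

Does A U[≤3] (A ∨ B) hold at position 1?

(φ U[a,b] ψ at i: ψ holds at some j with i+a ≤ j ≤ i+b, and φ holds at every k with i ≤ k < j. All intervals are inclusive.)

Need some j in [1,4] with (A ∨ B), and A at every k in [1,j-1].
  j=1: (A ∨ B) false.
  j=2: (A ∨ B) holds, but A fails at k=1 → not this j.
  j=3: (A ∨ B) holds, but A fails at k=1 → not this j.
  j=4: (A ∨ B) holds, but A fails at k=1 → not this j.
No j in the window works → until fails.

No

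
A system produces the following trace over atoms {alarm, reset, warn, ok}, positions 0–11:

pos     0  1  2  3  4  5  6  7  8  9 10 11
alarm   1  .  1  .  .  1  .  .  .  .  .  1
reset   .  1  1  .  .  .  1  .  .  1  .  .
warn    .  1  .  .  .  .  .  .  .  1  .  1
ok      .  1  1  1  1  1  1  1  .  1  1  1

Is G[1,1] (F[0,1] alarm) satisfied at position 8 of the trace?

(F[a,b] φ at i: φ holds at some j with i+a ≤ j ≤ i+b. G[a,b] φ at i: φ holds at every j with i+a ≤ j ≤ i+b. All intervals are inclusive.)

Check F[0,1] alarm at every j in [9,9]:
  j=9: fails (none in [9,10])
Fails at j=9 → formula fails.

False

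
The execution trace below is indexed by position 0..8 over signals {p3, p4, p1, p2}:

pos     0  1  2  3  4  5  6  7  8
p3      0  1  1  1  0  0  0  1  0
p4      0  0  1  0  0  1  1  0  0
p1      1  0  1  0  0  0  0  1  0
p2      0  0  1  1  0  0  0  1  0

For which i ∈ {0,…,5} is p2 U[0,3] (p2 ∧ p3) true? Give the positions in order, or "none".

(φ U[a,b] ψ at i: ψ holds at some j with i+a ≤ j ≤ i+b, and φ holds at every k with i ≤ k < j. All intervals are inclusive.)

Evaluate at each i in [0,5]:
  i=0: ✗ (lhs fails at k=0 before rhs at j=2)
  i=1: ✗ (lhs fails at k=1 before rhs at j=2)
  i=2: ✓ (rhs at j=2)
  i=3: ✓ (rhs at j=3)
  i=4: ✗ (lhs fails at k=4 before rhs at j=7)
  i=5: ✗ (lhs fails at k=5 before rhs at j=7)

2, 3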